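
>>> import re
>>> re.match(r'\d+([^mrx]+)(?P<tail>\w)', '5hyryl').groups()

The match spans [0:4] → '5hyr'.
Captured: group 1 = 'hy', group 2 = 'r'.

('hy', 'r')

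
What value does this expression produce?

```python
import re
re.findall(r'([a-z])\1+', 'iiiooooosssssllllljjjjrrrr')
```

['i', 'o', 's', 'l', 'j', 'r']

`\1` is not a pattern — it's the concrete string captured by group 1, re-applied verbatim.
One capturing group, so `findall` returns just the captured substring from each match — 6 in all.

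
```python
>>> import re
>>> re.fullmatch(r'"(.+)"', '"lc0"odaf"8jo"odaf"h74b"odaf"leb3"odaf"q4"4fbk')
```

None

`re.fullmatch` requires the pattern to consume the entire string.
Here there's no way to consume every character, so the call returns None.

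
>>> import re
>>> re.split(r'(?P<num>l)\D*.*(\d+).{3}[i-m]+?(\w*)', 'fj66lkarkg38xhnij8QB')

['fj66', 'l', '8', 'j8QB', '']

This matches a literal 'l' (captured as 'num'); then zero or more of a non-digit, then zero or more of any character; then one or more of a digit (captured); then exactly 3 of any character, then one or more of a character in [i-m] (lazy); then zero or more of a word character (captured).
Lazy quantifiers expand one character at a time until the remainder of the pattern can match.
Matches to split on: at [4:20] → 'lkarkg38xhnij8QB'.
Because the pattern has a capturing group, `split` also inserts each captured text between the pieces.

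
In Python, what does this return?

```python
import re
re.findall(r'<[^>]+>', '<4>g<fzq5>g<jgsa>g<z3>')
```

Matches: at [0:3] → '<4>'; at [4:10] → '<fzq5>'; at [11:17] → '<jgsa>'; at [18:22] → '<z3>'.
No capturing groups, so `findall` returns the 4 full match strings.

['<4>', '<fzq5>', '<jgsa>', '<z3>']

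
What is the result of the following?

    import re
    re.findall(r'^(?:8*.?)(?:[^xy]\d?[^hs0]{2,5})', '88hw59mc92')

With no groups in the pattern, `findall` gives back each whole match — 1 here.

['88hw59mc92']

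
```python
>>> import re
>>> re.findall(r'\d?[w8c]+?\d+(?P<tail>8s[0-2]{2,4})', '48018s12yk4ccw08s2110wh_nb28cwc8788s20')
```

['8s12', '8s2110', '8s20']

With a single group, `findall` returns only what that group captured — 3 items.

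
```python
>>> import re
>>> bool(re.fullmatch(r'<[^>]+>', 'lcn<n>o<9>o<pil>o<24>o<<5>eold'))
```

False

For `fullmatch`, every character of the input must be accounted for by the pattern.
Here the pattern can't cover the whole string, so the call returns None, and `bool(None)` is False.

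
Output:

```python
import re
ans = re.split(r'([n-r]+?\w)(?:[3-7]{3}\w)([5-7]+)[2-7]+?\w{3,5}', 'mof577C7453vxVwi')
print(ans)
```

Pattern: one or more of a character in [n-r] (lazy), then a word character (captured); then exactly 3 of a character in [3-7], then a word character (non-capturing group); then one or more of a character in [5-7] (captured); then one or more of a character in [2-7] (lazy); then 3 to 5 of a word character.
The `?` after the quantifier makes it lazy — it takes as little as possible before letting the rest of the pattern try.
Matches to split on: at [1:14] → 'of577C7453vxV'.
`re.split` interleaves the captured-group text with the surrounding fragments.

['m', 'of', '7', 'wi']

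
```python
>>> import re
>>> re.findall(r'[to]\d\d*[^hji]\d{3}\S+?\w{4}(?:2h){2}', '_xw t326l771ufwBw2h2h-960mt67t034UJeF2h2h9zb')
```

This matches one of [to], then a digit, then zero or more of a digit; then any character except [hji], then exactly 3 of a digit, then one or more of a non-whitespace character (lazy); then exactly 4 of a word character, then the literal '2h' repeated 2 times.
Because the quantifier is non-greedy, it stops expanding at the earliest point where the rest of the pattern can succeed.
Scanning left to right: at [4:21] → 't326l771ufwBw2h2h'.
No capturing groups, so `findall` returns the 1 full match string.

['t326l771ufwBw2h2h']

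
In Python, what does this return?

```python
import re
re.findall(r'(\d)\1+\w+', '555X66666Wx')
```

['5']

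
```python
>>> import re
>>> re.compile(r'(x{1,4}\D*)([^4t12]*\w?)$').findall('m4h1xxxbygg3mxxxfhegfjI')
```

This matches 1 to 4 of a literal 'x', then zero or more of a non-digit (captured); then zero or more of any character except [4t12], then optionally a word character (captured); then anchored at the end.
Scanning left to right: at [4:23] match 'xxxbygg3mxxxfhegfjI', groups = ('xxxbygg', '3mxxxfhegfjI').
2 groups means the one result is a tuple of 2 captured strings — 1 here.

[('xxxbygg', '3mxxxfhegfjI')]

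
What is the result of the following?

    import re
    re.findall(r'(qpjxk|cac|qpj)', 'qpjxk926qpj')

['qpjxk', 'qpj']

Alternation tries branches left to right and keeps the first one that lets the overall match succeed at that position.
Because there's exactly one group, `findall` drops the full match and keeps group 1 from each hit.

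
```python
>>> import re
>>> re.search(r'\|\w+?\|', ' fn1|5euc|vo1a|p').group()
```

The match spans [4:10] → '|5euc|'.

'|5euc|'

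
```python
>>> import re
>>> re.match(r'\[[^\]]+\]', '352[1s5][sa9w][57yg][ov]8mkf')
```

None

`re.match` only tries the pattern at the start of the string.
Here position 0 doesn't satisfy it, so the call returns None.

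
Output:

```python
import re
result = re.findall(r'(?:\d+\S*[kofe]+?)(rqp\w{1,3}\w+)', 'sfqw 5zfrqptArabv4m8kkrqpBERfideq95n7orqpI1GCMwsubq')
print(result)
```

Pattern: one or more of a digit, then zero or more of a non-whitespace character, then one or more of one of [kofe] (lazy) (non-capturing group); then the literal 'rqp', then 1 to 3 of a word character, then one or more of a word character (captured).
Matches: at [5:51] match '5zfrqptArabv4m8kkrqpBERfideq95n7orqpI1GCMwsubq', group 1 = 'rqpI1GCMwsubq'.
With a single group, `findall` returns only what that group captured — 1 item.

['rqpI1GCMwsubq']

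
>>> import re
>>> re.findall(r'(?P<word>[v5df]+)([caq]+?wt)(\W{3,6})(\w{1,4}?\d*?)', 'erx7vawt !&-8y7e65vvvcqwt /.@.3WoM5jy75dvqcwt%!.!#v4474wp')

[('v', 'awt', ' !&-', '8'), ('5vvv', 'cqwt', ' /.@.', '3'), ('5dv', 'qcwt', '%!.!#', 'v')]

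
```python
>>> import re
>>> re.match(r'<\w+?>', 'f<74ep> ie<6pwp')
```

None

`re.match` won't scan ahead — the pattern has to work from the very first character.
Here position 0 doesn't satisfy it, so the call returns None.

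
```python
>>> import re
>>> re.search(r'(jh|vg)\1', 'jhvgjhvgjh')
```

`\1` has to match the exact text group 1 already captured.
Here no position works, so the call returns None.

None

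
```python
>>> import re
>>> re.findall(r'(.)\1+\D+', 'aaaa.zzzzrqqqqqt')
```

['a']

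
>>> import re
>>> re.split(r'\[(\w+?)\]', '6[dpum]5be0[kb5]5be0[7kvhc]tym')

['6', 'dpum', '5be0', 'kb5', '5be0', '7kvhc', 'tym']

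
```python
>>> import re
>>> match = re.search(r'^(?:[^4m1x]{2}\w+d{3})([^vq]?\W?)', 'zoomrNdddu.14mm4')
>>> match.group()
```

'zoomrNdddu.'

Pattern: anchored at the start of the string; then exactly 2 of any character except [4m1x], then one or more of a word character, then exactly 3 of a literal 'd' (non-capturing group); then optionally any character except [vq], then optionally a non-word character (captured).
`search` walks the string left to right and returns the first match it finds.
The match spans [0:11] → 'zoomrNdddu.'.
Captured: group 1 = 'u.'.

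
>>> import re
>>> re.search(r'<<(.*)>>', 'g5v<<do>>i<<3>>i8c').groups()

The match spans [3:15] → '<<do>>i<<3>>'.
Captured: group 1 = 'do>>i<<3'.

('do>>i<<3',)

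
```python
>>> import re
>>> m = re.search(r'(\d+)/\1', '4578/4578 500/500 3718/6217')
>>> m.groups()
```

The match spans [0:9] → '4578/4578'.
Captured: group 1 = '4578'.

('4578',)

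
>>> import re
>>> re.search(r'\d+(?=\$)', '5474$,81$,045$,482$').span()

(0, 4)

Because the assertion is zero-width, the text it checks is not consumed and won't appear in the result.
`re.search` tries every starting position until one works.
The match spans [0:4] → '5474'.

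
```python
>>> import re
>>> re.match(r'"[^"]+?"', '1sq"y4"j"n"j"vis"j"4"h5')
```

None

`match` is anchored at position 0; if the pattern doesn't fit there, it returns None.
Here position 0 doesn't satisfy it, so the call returns None.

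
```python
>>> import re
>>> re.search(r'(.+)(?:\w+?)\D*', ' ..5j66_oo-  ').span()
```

(0, 13)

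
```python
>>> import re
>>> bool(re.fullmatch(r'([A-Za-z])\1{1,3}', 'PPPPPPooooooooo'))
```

False

`fullmatch` succeeds only if the pattern covers the string from start to end.
Here there's no way to consume every character, so the call returns None, and `bool(None)` is False.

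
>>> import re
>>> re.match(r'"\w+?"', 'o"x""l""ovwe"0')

None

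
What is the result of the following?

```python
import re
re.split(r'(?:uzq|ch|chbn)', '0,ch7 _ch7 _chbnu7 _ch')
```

['0,', '7 _', '7 _', 'bnu7 _', '']

Alternation tries branches left to right and keeps the first one that lets the overall match succeed at that position.
Matches to split on: at [2:4] → 'ch'; at [7:9] → 'ch'; at [12:14] → 'ch'; at [20:22] → 'ch'.
The string is cut at each match, leaving 5 pieces.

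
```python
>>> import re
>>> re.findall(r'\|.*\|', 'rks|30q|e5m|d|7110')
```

['|30q|e5m|d|']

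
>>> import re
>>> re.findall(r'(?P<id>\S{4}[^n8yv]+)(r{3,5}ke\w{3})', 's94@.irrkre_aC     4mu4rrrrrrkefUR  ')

[('s94@.irrkre_aC     4mu4rrr', 'rrrkefUR')]

Pattern: exactly 4 of a non-whitespace character, then one or more of any character except [n8yv] (captured as 'id'); then 3 to 5 of the literal 'r', then the literal 'ke', then exactly 3 of a word character (captured).
`findall` packs the 2 group values into a tuple for every match.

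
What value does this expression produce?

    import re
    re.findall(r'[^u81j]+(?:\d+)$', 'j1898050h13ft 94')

['3ft 94']

No capturing groups, so `findall` returns the 1 full match string.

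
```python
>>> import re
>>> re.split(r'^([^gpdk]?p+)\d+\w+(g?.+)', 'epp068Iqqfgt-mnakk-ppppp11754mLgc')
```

The pattern matches anchored at the start of the string; then optionally any character except [gpdk], then one or more of a literal 'p' (captured); then one or more of a digit; then one or more of a word character; then optionally a literal 'g', then one or more of any character (captured).
Matches to split on: at [0:33] → 'epp068Iqqfgt-mnakk-ppppp11754mLgc'.
`re.split` interleaves the captured-group text with the surrounding fragments.

['', 'epp', '-mnakk-ppppp11754mLgc', '']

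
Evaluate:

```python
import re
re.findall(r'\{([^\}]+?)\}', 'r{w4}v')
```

['w4']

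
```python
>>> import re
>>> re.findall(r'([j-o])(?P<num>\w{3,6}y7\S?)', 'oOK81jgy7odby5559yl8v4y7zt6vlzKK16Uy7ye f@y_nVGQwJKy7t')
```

[('o', 'OK81jgy7o'), ('l', '8v4y7z'), ('l', 'zKK16Uy7y'), ('n', 'VGQwJKy7t')]

The pattern matches a character in [j-o] (captured); then 3 to 6 of a word character, then the literal 'y7', then optionally a non-whitespace character (captured as 'num').
Matches: at [0:10] match 'oOK81jgy7o', groups = ('o', 'OK81jgy7o'); at [18:25] match 'l8v4y7z', groups = ('l', '8v4y7z'); at [28:38] match 'lzKK16Uy7y', groups = ('l', 'zKK16Uy7y'); at [44:54] match 'nVGQwJKy7t', groups = ('n', 'VGQwJKy7t').
2 groups means each result is a tuple of 2 captured strings — 4 here.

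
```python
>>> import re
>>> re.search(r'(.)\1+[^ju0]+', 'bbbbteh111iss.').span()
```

(0, 14)

`\1` is not a pattern — it's the concrete string captured by group 1, re-applied verbatim.
Unlike `match`, `search` isn't anchored — it looks for the pattern anywhere in the string.
The match spans [0:14] → 'bbbbteh111iss.'.
Captured: group 1 = 'b'.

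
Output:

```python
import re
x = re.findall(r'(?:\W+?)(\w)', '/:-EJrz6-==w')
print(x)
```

['E', 'w']

This matches one or more of a non-word character (lazy) (non-capturing group); then a word character (captured).
Matches: at [0:4] match '/:-E', group 1 = 'E'; at [8:12] match '-==w', group 1 = 'w'.
With a single group, `findall` returns only what that group captured — 2 items.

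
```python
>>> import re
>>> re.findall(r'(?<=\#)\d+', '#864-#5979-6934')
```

Because the assertion is zero-width, the text it checks is not consumed and won't appear in the result.
With no groups in the pattern, `findall` gives back each whole match — 2 here.

['864', '5979']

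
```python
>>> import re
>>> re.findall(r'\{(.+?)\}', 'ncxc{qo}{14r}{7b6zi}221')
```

['qo', '14r', '7b6zi']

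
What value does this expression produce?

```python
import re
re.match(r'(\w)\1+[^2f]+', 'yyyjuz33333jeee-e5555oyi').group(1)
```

'y'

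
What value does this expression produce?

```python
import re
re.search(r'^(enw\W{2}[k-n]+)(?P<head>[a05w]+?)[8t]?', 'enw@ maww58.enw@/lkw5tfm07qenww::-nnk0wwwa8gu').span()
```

Pattern: anchored at the start of the string; then the literal 'enw', then exactly 2 of a non-word character, then one or more of a character in [k-n] (captured); then one or more of one of [a05w] (lazy) (captured as 'head'); then optionally one of [8t].
A `+?`/`*?`/`{m,n}?` starts at its minimum and grows only as far as needed for what follows to match.
Unlike `match`, `search` isn't anchored — it looks for the pattern anywhere in the string.
The match spans [0:7] → 'enw@ ma'.
Captured: group 1 = 'enw@ m', group 2 = 'a'.

(0, 7)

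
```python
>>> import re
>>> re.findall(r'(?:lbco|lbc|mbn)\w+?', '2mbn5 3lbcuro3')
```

['mbn5', 'lbcu']

Scanning left to right: at [1:5] → 'mbn5'; at [7:11] → 'lbcu'.
`findall` yields the raw match text (2 of them) because the pattern has no groups.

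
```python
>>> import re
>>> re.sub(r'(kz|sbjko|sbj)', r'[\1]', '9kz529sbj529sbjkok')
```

Alternation tries branches left to right and keeps the first one that lets the overall match succeed at that position.
Matches: at [1:3] → 'kz'; at [6:9] → 'sbj'; at [12:17] → 'sbjko'.
`\1` in the replacement pulls in group 1's text for each match.

'9[kz]529[sbj]529[sbjko]k'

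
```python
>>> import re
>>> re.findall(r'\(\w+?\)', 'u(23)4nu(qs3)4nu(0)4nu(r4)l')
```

Matches: at [1:5] → '(23)'; at [8:13] → '(qs3)'; at [16:19] → '(0)'; at [22:26] → '(r4)'.
`findall` yields the raw match text (4 of them) because the pattern has no groups.

['(23)', '(qs3)', '(0)', '(r4)']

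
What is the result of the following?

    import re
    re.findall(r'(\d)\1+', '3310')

After group 1 captures some text, `\1` only succeeds where that same text appears again.
Because there's exactly one group, `findall` drops the full match and keeps group 1 from the one hit.

['3']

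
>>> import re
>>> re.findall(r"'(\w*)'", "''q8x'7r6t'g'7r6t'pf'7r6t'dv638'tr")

['', '7r6t', '7r6t', '7r6t']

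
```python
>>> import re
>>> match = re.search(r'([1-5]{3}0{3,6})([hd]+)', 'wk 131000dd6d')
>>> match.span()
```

(3, 11)

Pattern: exactly 3 of a character in [1-5], then 3 to 6 of a literal '0' (captured); then one or more of one of [hd] (captured).
The match spans [3:11] → '131000dd'.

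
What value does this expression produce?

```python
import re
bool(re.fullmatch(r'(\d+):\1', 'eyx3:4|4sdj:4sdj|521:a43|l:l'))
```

False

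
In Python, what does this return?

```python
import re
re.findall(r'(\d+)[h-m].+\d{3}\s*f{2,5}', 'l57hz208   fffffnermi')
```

['57']

One capturing group, so `findall` returns just the captured substring from the one match — 1 in all.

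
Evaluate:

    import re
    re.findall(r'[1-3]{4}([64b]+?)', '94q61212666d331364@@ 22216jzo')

['6', '6', '6']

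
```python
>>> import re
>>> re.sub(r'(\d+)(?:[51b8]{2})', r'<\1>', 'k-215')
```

'k-<2>'

This matches one or more of a digit (captured); then exactly 2 of one of [51b8] (non-capturing group).
Matches: at [2:5] → '215'.
The replacement refers to a captured group, so each match is rewritten using its own captured text.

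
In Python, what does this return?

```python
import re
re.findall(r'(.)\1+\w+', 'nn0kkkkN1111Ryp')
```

['n']

The backreference `\1` re-matches whatever the first group consumed, character for character.
Walking the string: at [0:15] match 'nn0kkkkN1111Ryp', group 1 = 'n'.
`findall` collects group 1 from the one match (1 total).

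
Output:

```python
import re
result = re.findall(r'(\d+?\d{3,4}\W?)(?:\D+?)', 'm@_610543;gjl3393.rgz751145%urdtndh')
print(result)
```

['610543;', '3393.', '751145%']

`findall` collects group 1 from each match (3 total).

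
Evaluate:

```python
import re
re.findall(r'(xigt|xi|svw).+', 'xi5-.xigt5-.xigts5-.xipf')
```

['xi']

Walking the string: at [0:24] match 'xi5-.xigt5-.xigts5-.xipf', group 1 = 'xi'.
Because there's exactly one group, `findall` drops the full match and keeps group 1 from the one hit.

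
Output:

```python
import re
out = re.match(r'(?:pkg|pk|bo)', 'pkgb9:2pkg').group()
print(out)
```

`re.match` won't scan ahead — the pattern has to work from the very first character.
The match spans [0:3] → 'pkg'.

pkg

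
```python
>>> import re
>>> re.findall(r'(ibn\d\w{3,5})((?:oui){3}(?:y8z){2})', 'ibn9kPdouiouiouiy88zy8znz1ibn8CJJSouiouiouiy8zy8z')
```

[('ibn8CJJS', 'ouiouiouiy8zy8z')]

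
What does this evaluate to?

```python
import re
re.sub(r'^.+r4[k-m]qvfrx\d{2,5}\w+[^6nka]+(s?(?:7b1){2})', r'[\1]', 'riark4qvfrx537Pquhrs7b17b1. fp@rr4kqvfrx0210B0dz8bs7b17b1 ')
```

'[7b17b1] '

The pattern matches anchored at the start of the string; then one or more of any character, then the literal 'r4', then a character in [k-m]; then the literal 'qv', then the literal 'frx', then 2 to 5 of a digit; then one or more of a word character, then one or more of any character except [6nka]; then optionally a literal 's', then the literal '7b1' repeated 2 times (captured).
Each match is replaced using the text its own group 1 captured.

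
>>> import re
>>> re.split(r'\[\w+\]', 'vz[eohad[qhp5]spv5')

['vz[eohad', 'spv5']

Matches to split on: at [8:14] → '[qhp5]'.
Splitting on the pattern gives 2 pieces.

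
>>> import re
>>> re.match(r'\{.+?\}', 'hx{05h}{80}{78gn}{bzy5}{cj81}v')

None

`match` is anchored at position 0; if the pattern doesn't fit there, it returns None.
Here the string doesn't start with a match, so the call returns None.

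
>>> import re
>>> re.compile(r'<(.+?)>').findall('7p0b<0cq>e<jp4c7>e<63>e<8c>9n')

['0cq', 'jp4c7', '63', '8c']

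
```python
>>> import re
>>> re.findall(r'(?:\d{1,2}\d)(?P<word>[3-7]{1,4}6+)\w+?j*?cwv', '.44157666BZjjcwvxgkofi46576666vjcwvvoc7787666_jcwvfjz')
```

The `?` after the quantifier makes it lazy — it takes as little as possible before letting the rest of the pattern try.
Because there's exactly one group, `findall` drops the full match and keeps group 1 from each hit.

['57666', '76666', '7666']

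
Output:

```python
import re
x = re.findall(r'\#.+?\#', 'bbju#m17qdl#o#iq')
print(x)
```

The `?` after the quantifier makes it lazy — it takes as little as possible before letting the rest of the pattern try.
With no groups in the pattern, `findall` gives back each whole match — 1 here.

['#m17qdl#']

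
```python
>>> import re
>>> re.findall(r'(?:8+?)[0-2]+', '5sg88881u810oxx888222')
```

With no groups in the pattern, `findall` gives back each whole match — 3 here.

['88881', '810', '888222']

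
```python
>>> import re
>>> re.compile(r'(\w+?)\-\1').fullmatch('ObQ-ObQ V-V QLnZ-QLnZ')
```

`\1` is not a pattern — it's the concrete string captured by group 1, re-applied verbatim.
`fullmatch` succeeds only if the pattern covers the string from start to end.
Here the string isn't matched end-to-end, so the call returns None.

None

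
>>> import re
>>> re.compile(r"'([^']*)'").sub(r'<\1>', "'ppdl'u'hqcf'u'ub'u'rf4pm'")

'<ppdl>u<hqcf>u<ub>u<rf4pm>'

Matches: at [0:6] → "'ppdl'"; at [7:13] → "'hqcf'"; at [14:18] → "'ub'"; at [19:26] → "'rf4pm'".
The replacement refers to a captured group, so each match is rewritten using its own captured text.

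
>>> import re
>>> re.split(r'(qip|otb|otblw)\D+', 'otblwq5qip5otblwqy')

Alternation tries branches left to right and keeps the first one that lets the overall match succeed at that position.
Because the pattern has a capturing group, `split` also inserts each captured text between the pieces.

['', 'otb', '5qip5', 'otb', '']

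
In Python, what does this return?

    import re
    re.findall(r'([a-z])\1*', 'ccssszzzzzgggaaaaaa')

['c', 's', 'z', 'g', 'a']

`\1` is not a pattern — it's the concrete string captured by group 1, re-applied verbatim.
Walking the string: at [0:2] match 'cc', group 1 = 'c'; at [2:5] match 'sss', group 1 = 's'; at [5:10] match 'zzzzz', group 1 = 'z'; at [10:13] match 'ggg', group 1 = 'g'; at [13:19] match 'aaaaaa', group 1 = 'a'.
One capturing group, so `findall` returns just the captured substring from each match — 5 in all.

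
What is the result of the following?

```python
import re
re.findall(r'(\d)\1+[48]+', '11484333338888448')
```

['1', '3']

The backreference `\1` re-matches whatever the first group consumed, character for character.
Matches: at [0:5] match '11484', group 1 = '1'; at [5:17] match '333338888448', group 1 = '3'.
With a single group, `findall` returns only what that group captured — 2 items.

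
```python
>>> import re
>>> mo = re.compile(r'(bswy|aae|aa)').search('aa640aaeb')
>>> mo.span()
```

`re.search` tries every starting position until one works.
The match spans [0:2] → 'aa'.
Captured: group 1 = 'aa'.

(0, 2)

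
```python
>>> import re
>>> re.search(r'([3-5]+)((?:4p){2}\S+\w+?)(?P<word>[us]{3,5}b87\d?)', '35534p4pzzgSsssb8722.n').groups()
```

The match spans [0:19] → '35534p4pzzgSsssb872'.
Captured: group 1 = '3553', group 2 = '4p4pzzgS', group 3 = 'sssb872'.

('3553', '4p4pzzgS', 'sssb872')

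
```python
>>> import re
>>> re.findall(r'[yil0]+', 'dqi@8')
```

Pattern: one or more of one of [yil0].
No capturing groups, so `findall` returns the 1 full match string.

['i']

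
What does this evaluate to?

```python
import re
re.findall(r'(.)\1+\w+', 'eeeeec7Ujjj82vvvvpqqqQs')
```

['e']

The backreference `\1` re-matches whatever the first group consumed, character for character.
Scanning left to right: at [0:23] match 'eeeeec7Ujjj82vvvvpqqqQs', group 1 = 'e'.
One capturing group, so `findall` returns just the captured substring from the one match — 1 in all.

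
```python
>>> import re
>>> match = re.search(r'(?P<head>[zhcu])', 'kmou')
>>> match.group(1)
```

'u'

This matches one of [zhcu] (captured as 'head').
Unlike `match`, `search` isn't anchored — it looks for the pattern anywhere in the string.
The match spans [3:4] → 'u'.
Captured: group 1 = 'u'.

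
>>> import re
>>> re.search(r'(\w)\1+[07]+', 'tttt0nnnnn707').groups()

('t',)

A backreference is literal: `\1` must see the identical characters the first group matched.
`re.search` scans for the first position where the pattern succeeds.
The match spans [0:5] → 'tttt0'.
Captured: group 1 = 't'.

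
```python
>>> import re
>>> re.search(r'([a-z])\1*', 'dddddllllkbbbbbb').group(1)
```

'd'

`\1` has to match the exact text group 1 already captured.
`re.search` tries every starting position until one works.
The match spans [0:5] → 'ddddd'.
Captured: group 1 = 'd'.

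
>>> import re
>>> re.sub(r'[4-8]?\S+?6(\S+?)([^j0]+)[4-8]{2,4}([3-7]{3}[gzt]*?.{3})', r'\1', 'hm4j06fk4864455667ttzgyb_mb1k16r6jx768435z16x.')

This matches optionally a character in [4-8], then one or more of a non-whitespace character (lazy), then the literal '6'; then one or more of a non-whitespace character (lazy) (captured); then one or more of any character except [j0] (captured); then 2 to 4 of a character in [4-8]; then exactly 3 of a character in [3-7], then zero or more of one of [gzt] (lazy), then exactly 3 of any character (captured).
A `+?`/`*?`/`{m,n}?` starts at its minimum and grows only as far as needed for what follows to match.
Matches: at [0:21] → 'hm4j06fk4864455667ttz'; at [21:44] → 'gyb_mb1k16r6jx768435z16'.
`\1` in the replacement pulls in group 1's text for each match.

'fr6jx.'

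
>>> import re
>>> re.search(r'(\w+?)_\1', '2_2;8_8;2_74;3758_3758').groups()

`\1` has to match the exact text group 1 already captured.
`search` walks the string left to right and returns the first match it finds.
The match spans [0:3] → '2_2'.
Captured: group 1 = '2'.

('2',)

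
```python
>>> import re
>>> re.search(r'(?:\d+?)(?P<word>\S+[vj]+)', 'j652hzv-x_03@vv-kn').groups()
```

('52hzv-x_03@vv',)

The match spans [1:15] → '652hzv-x_03@vv'.
Captured: group 1 = '52hzv-x_03@vv'.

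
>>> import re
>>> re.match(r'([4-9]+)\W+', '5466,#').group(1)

The match spans [0:6] → '5466,#'.
Captured: group 1 = '5466'.

'5466'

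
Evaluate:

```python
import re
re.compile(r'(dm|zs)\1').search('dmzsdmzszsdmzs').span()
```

(6, 10)

After group 1 captures some text, `\1` only succeeds where that same text appears again.
Unlike `match`, `search` isn't anchored — it looks for the pattern anywhere in the string.
The match spans [6:10] → 'zszs'.
Captured: group 1 = 'zs'.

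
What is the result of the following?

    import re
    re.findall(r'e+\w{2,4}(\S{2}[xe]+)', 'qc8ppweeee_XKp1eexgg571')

Pattern: one or more of the literal 'e', then 2 to 4 of a word character; then exactly 2 of a non-whitespace character, then one or more of one of [xe] (captured).
`findall` collects group 1 from the one match (1 total).

['1eex']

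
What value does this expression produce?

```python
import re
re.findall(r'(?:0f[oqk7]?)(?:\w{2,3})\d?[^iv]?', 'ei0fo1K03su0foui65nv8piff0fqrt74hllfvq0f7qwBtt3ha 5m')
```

['0fo1K03s', '0foui65n', '0fqrt74h', '0f7qwBt']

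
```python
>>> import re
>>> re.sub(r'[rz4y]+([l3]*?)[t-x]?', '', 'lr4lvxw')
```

'llvxw'

This matches one or more of one of [rz4y]; then zero or more of one of [l3] (lazy) (captured); then optionally a character in [t-x].
A `+?`/`*?`/`{m,n}?` starts at its minimum and grows only as far as needed for what follows to match.
Matches: at [1:3] → 'r4'.
Every occurrence is swapped for ''.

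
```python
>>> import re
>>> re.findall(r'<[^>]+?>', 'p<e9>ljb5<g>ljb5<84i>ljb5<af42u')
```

['<e9>', '<g>', '<84i>']

Walking the string: at [1:5] → '<e9>'; at [9:12] → '<g>'; at [16:21] → '<84i>'.
`findall` yields the raw match text (3 of them) because the pattern has no groups.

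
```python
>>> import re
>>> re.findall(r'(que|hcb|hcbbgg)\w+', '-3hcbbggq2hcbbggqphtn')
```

`|` is ordered: at each position the engine commits to the first alternative that works.
Walking the string: at [2:21] match 'hcbbggq2hcbbggqphtn', group 1 = 'hcb'.
With a single group, `findall` returns only what that group captured — 1 item.

['hcb']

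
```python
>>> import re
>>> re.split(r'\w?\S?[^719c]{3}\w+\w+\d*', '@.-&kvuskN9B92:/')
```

['', ':/']

The pattern matches optionally a word character, then optionally a non-whitespace character, then exactly 3 of any character except [719c]; then one or more of a word character, then one or more of a word character, then zero or more of a digit.
Matches to split on: at [0:14] → '@.-&kvuskN9B92'.
The string is cut at each match, leaving 2 pieces.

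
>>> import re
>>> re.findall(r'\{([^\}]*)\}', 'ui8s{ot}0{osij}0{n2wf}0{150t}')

`findall` collects group 1 from each match (4 total).

['ot', 'osij', 'n2wf', '150t']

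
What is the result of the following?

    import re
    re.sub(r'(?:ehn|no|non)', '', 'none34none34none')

The regex engine tests alternatives in the order written; an earlier branch that matches wins even if a later one would match more.
Matches: at [0:2] → 'no'; at [6:8] → 'no'; at [12:14] → 'no'.
`sub` substitutes '' at each match site.

'ne34ne34ne'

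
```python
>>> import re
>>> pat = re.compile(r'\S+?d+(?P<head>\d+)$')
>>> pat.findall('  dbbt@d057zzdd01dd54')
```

The pattern matches one or more of a non-whitespace character (lazy), then one or more of a literal 'd'; then one or more of a digit (captured as 'head'); then anchored at the end.
Scanning left to right: at [2:21] match 'dbbt@d057zzdd01dd54', group 1 = '54'.
One capturing group, so `findall` returns just the captured substring from the one match — 1 in all.

['54']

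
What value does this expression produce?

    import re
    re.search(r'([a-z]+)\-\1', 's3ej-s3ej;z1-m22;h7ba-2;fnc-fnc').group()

A backreference is literal: `\1` must see the identical characters the first group matched.
The match spans [24:31] → 'fnc-fnc'.

'fnc-fnc'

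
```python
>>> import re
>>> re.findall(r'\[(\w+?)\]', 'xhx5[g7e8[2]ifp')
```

Walking the string: at [9:12] match '[2]', group 1 = '2'.
One capturing group, so `findall` returns just the captured substring from the one match — 1 in all.

['2']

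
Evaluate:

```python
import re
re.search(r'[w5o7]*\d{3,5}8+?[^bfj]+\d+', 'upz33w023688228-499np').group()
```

'w023688228-499'

The pattern matches zero or more of one of [w5o7], then 3 to 5 of a digit; then one or more of the literal '8' (lazy), then one or more of any character except [bfj], then one or more of a digit.
The match spans [5:19] → 'w023688228-499'.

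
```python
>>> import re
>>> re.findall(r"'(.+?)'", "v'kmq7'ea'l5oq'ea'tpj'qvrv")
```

With the lazy modifier that quantifier settles for the fewest repetitions that let the rest of the pattern succeed (the atoms after it are unaffected and can still be greedy).
With a single group, `findall` returns only what that group captured — 3 items.

['kmq7', 'l5oq', 'tpj']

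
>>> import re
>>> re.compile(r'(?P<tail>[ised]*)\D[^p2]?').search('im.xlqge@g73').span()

This matches zero or more of one of [ised] (captured as 'tail'); then a non-digit, then optionally any character except [p2].
The match spans [0:3] → 'im.'.

(0, 3)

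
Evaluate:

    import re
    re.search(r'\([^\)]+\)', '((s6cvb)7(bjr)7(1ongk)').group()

'((s6cvb)'

`re.search` scans for the first position where the pattern succeeds.
The match spans [0:8] → '((s6cvb)'.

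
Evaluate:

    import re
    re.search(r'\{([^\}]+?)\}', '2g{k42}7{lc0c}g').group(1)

'k42'

The match spans [2:7] → '{k42}'.
Captured: group 1 = 'k42'.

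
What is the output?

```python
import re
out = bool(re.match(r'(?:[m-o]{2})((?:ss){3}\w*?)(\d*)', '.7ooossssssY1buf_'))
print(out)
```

False

With `match`, the pattern is implicitly anchored at the beginning.
Here the pattern fails at index 0, so the call returns None, and `bool(None)` is False.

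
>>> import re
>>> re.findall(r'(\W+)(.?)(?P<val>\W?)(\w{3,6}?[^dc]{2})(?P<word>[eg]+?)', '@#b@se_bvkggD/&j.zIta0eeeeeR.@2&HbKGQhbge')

A non-greedy quantifier consumes as few characters as it can — just enough that the remainder of the pattern still matches from where it stops; whatever follows it matches normally.
`findall` packs the 5 group values into a tuple for every match.

[('@#', 'b', '@', 'se_bvk', 'g'), ('/&', 'j', '.', 'zIta0', 'e'), ('.@', '2', '&', 'HbKGQhb', 'g')]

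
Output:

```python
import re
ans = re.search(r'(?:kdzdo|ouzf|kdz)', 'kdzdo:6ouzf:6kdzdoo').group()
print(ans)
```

kdzdo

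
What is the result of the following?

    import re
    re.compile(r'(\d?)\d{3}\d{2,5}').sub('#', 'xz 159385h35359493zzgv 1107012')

'xz #h#zzgv #'

Pattern: optionally a digit (captured); then exactly 3 of a digit, then 2 to 5 of a digit.
Matches: at [3:9] → '159385'; at [10:18] → '35359493'; at [23:30] → '1107012'.
Each match is replaced by '#'.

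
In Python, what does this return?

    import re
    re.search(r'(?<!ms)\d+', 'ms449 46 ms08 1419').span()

(3, 5)

A negative assertion filters positions out without eating any characters.
The match spans [3:5] → '49'.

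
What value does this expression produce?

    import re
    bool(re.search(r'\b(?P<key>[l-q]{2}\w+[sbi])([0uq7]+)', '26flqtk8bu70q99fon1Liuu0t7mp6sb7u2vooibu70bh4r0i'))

False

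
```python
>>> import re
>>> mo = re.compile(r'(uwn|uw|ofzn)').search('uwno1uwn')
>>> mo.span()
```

`|` is ordered: at each position the engine commits to the first alternative that works.
`search` walks the string left to right and returns the first match it finds.
The match spans [0:3] → 'uwn'.
Captured: group 1 = 'uwn'.

(0, 3)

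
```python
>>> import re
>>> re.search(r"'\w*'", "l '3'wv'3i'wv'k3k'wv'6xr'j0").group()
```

"'3'"

`re.search` tries every starting position until one works.
The match spans [2:5] → "'3'".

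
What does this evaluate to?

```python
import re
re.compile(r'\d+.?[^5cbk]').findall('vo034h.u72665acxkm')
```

['034h.', '72665a']

The pattern matches one or more of a digit; then optionally any character, then any character except [5cbk].
Matches: at [2:7] → '034h.'; at [8:14] → '72665a'.
With no groups in the pattern, `findall` gives back each whole match — 2 here.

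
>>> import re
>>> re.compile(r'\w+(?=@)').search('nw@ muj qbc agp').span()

(0, 2)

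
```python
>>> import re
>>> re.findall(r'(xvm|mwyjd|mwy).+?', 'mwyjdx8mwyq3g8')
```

['mwyjd', 'mwy']

Alternation isn't longest-match — the leftmost alternative that fits at this position is chosen.
One capturing group, so `findall` returns just the captured substring from each match — 2 in all.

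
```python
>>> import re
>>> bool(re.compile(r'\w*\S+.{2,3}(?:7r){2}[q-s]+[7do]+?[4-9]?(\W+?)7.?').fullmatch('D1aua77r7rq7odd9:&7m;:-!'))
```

False

This matches zero or more of a word character; then one or more of a non-whitespace character, then 2 to 3 of any character, then the literal '7r' repeated 2 times; then one or more of a character in [q-s], then one or more of one of [7do] (lazy), then optionally a character in [4-9]; then one or more of a non-word character (lazy) (captured); then a literal '7', then optionally any character.
`re.fullmatch` is like wrapping the pattern in `^…$` (in single-line mode).
Here the pattern can't cover the whole string, so the call returns None, and `bool(None)` is False.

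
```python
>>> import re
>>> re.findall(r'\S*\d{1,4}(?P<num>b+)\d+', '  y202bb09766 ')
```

['bb']

The pattern matches zero or more of a non-whitespace character, then 1 to 4 of a digit; then one or more of a literal 'b' (captured as 'num'); then one or more of a digit.
Scanning left to right: at [2:13] match 'y202bb09766', group 1 = 'bb'.
One capturing group, so `findall` returns just the captured substring from the one match — 1 in all.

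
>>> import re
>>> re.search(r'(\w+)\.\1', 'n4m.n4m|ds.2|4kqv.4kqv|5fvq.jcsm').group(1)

The match spans [0:7] → 'n4m.n4m'.
Captured: group 1 = 'n4m'.

'n4m'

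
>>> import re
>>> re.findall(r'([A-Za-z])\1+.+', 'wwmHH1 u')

['w']

A backreference is literal: `\1` must see the identical characters the first group matched.
Walking the string: at [0:8] match 'wwmHH1 u', group 1 = 'w'.
With a single group, `findall` returns only what that group captured — 1 item.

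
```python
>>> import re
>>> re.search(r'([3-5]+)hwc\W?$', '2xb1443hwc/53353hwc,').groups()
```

('53353',)

This matches one or more of a character in [3-5] (captured); then the literal 'hwc', then optionally a non-word character; then anchored at the end.
`re.search` tries every starting position until one works.
The match spans [11:20] → '53353hwc,'.
Captured: group 1 = '53353'.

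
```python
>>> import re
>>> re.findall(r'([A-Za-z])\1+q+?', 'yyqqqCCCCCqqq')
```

['y', 'C']

`\1` has to match the exact text group 1 already captured.
Walking the string: at [0:3] match 'yyq', group 1 = 'y'; at [5:11] match 'CCCCCq', group 1 = 'C'.
`findall` collects group 1 from each match (2 total).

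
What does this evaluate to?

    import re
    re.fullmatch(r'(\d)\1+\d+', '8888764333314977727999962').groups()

The match spans [0:25] → '8888764333314977727999962'.
Captured: group 1 = '8'.

('8',)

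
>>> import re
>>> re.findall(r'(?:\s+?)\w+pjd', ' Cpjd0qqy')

`findall` yields the raw match text (1 of them) because the pattern has no groups.

[' Cpjd']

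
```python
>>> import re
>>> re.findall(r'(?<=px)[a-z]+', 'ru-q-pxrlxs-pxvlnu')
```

The `(?=…)`/`(?<=…)` assertion just peeks at neighbouring text; it doesn't advance the match position.
Since nothing is captured, `findall` lists the 2 matched substrings directly.

['rlxs', 'vlnu']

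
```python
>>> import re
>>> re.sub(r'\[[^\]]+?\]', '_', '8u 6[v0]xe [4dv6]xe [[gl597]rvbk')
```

'8u 6_xe _xe _rvbk'

Matches: at [4:8] → '[v0]'; at [11:17] → '[4dv6]'; at [20:28] → '[[gl597]'.
`sub` substitutes '_' at each match site.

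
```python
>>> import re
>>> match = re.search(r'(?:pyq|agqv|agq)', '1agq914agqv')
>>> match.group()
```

'agq'

`re.search` tries every starting position until one works.
The match spans [1:4] → 'agq'.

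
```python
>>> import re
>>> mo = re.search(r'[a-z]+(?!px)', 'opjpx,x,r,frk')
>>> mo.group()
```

'opjpx'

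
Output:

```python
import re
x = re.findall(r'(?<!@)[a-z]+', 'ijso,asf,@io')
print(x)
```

The negative lookaround is zero-width — it rules out positions where the adjacent text would match, without consuming anything.
Since nothing is captured, `findall` lists the 3 matched substrings directly.

['ijso', 'asf', 'o']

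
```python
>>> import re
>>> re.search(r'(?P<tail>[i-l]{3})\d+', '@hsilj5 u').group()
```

'ilj5'

The match spans [3:7] → 'ilj5'.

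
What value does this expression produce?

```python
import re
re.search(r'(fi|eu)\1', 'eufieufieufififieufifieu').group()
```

After group 1 captures some text, `\1` only succeeds where that same text appears again.
`search` walks the string left to right and returns the first match it finds.
The match spans [10:14] → 'fifi'.
Captured: group 1 = 'fi'.

'fifi'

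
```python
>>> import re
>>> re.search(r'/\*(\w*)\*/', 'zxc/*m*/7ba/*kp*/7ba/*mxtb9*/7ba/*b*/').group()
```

The match spans [3:8] → '/*m*/'.

'/*m*/'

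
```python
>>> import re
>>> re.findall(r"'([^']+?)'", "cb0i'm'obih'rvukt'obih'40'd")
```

['m', 'rvukt', '40']

Matches: at [4:7] match "'m'", group 1 = 'm'; at [11:18] match "'rvukt'", group 1 = 'rvukt'; at [22:26] match "'40'", group 1 = '40'.
`findall` collects group 1 from each match (3 total).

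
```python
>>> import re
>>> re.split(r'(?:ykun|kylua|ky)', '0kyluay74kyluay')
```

['0', 'y74', 'y']

Alternation tries branches left to right and keeps the first one that lets the overall match succeed at that position.
Matches to split on: at [1:6] → 'kylua'; at [9:14] → 'kylua'.
`split` removes every match and returns the 3 fragments in between.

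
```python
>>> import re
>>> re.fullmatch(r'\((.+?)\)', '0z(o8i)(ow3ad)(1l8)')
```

`re.fullmatch` requires the pattern to consume the entire string.
Here the pattern can't cover the whole string, so the call returns None.

None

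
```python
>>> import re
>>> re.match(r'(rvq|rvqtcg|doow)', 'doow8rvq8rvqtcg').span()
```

(0, 4)

`re.match` only tries the pattern at the start of the string.
The match spans [0:4] → 'doow'.
Captured: group 1 = 'doow'.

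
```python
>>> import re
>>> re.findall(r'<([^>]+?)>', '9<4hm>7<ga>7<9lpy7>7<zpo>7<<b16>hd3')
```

['4hm', 'ga', '9lpy7', 'zpo', '<b16']

Because there's exactly one group, `findall` drops the full match and keeps group 1 from each hit.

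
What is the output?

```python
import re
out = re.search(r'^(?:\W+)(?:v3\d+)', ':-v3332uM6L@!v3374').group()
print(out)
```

The pattern matches anchored at the start of the string; then one or more of a non-word character (non-capturing group); then the literal 'v3', then one or more of a digit (non-capturing group).
`re.search` tries every starting position until one works.
The match spans [0:7] → ':-v3332'.

:-v3332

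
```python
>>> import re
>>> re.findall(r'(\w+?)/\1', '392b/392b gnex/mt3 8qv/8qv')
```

['392b', '8qv']

A backreference is literal: `\1` must see the identical characters the first group matched.
Matches: at [0:9] match '392b/392b', group 1 = '392b'; at [19:26] match '8qv/8qv', group 1 = '8qv'.
With a single group, `findall` returns only what that group captured — 2 items.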